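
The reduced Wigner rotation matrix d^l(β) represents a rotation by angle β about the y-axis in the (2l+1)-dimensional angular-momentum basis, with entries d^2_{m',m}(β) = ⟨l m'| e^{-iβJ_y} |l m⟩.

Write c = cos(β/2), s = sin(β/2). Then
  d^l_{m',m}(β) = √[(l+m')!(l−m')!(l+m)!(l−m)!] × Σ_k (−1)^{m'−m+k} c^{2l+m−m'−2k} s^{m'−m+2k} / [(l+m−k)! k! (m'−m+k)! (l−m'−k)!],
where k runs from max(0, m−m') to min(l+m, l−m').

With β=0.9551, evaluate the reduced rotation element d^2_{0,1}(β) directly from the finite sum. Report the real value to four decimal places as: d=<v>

d=0.5774

d^2_{0,1}(β=0.9551) via Wigner's sum:
c=cos(0.9551/2)=0.888124, s=sin(0.9551/2)=0.459605; N=√[2·2·6·1]=4.898979
k: max(0,(1)−(0))=1 … min(2+(1),2−(0))=2
  k=1: (−1)^0·4.8990/(2)·0.8881^3·0.4596^1 = +0.788643
  k=2: (−1)^1·4.8990/(2)·0.8881^1·0.4596^3 = -0.211204
d^2_{0,1}(0.9551) = +0.788643 -0.211204 = +0.577439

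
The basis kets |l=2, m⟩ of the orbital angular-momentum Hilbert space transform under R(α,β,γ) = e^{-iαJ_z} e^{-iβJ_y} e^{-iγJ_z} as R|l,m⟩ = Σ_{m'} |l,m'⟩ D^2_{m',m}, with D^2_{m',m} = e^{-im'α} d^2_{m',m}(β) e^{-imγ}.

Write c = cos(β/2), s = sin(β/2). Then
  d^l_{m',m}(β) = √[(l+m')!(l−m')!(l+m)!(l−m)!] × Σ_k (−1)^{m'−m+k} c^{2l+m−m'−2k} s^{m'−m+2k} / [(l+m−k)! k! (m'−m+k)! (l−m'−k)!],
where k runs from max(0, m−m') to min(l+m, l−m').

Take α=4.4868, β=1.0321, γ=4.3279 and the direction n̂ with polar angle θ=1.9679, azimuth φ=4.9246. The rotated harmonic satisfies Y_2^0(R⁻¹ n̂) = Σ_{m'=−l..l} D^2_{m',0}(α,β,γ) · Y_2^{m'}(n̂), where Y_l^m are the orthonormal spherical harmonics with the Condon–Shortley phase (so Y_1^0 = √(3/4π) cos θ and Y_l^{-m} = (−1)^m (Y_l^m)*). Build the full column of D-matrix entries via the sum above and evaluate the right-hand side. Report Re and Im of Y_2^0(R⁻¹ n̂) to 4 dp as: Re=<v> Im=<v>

Need the full column D^2_{m',0} for m'=−2..2 at α=4.4868, β=1.0321, γ=4.3279.
cos(β/2)=0.869775, sin(β/2)=0.493448
d^2_{-2,0}: single k=2 term ⇒ +0.451204;  D = -0.406054+0.196737i
d^2_{-1,0}: k∈[1..2] ⇒ +0.795313 -0.255981 = +0.539332;  D = -0.120638-0.525667i
d^2_{0,0}: k∈[0..2] ⇒ +0.572305 -0.736813 +0.059288 = -0.105220;  D = -0.105220+0.000000i
d^2_{1,0}: k∈[0..1] ⇒ -0.795313 +0.255981 = -0.539332;  D = +0.120638-0.525667i
d^2_{2,0}: single k=0 term ⇒ +0.451204;  D = -0.406054-0.196737i
Y_2^{m'}(θ=1.9679,φ=4.9246) and Σ D·Y over m':
  (-0.4061+0.1967i)·(-0.2994+0.1353i)  (-0.1206-0.5257i)·(-0.0580-0.2694i)  (-0.1052+0.0000i)·(-0.1739+0.0000i)  (+0.1206-0.5257i)·(+0.0580-0.2694i)  (-0.4061-0.1967i)·(-0.2994-0.1353i)
Y_2^0(R⁻¹ n̂) = -0.061003+0.000000i

Re=-0.0610 Im=0.0000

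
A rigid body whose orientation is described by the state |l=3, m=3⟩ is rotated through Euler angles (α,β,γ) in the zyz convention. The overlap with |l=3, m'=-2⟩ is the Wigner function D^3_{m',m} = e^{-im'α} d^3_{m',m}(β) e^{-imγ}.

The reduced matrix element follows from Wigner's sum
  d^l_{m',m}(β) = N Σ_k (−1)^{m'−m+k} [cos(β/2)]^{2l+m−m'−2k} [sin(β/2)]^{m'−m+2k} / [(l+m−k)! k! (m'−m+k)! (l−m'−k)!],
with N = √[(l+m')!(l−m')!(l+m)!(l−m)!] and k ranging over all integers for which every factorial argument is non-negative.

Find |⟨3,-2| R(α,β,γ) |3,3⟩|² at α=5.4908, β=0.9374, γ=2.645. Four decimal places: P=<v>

Split into d^3_{-2,3}(β=0.9374) × two z-phases.
Half-angle: c=0.892156, s=0.451727. N=√(1·120·720·1)=293.938769
k∈{5} keeps every argument non-negative
  k=5: (−1)^0·293.9388/(120)·0.8922^1·0.4517^5 = +0.041105
d^3_{-2,3}(0.9374) = +0.041105
|D^3_{-2,3}|² = |d^3_{-2,3}(β)|² = (+0.041105)² = 0.001690 (the z-rotation phases have unit modulus)

P=0.0017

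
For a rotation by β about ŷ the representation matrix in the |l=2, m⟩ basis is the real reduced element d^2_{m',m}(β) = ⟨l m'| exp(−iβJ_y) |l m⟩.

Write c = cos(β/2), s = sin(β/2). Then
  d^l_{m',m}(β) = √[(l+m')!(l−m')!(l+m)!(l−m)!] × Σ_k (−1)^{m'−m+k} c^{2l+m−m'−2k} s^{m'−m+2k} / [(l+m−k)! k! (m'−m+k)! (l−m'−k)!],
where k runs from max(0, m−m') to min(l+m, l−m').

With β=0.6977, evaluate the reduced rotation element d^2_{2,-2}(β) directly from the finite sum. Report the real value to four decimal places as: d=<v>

d^2_{2,-2}(β=0.6977) via Wigner's sum:
Half-angle: c=0.939766, s=0.341817. N=√(24·1·1·24)=24.000000
k∈{0} keeps every argument non-negative
  k=0: (−1)^4·24.0000/(24)·0.9398^0·0.3418^4 = +0.013651
d^2_{2,-2}(0.6977) = +0.013651

d=0.0137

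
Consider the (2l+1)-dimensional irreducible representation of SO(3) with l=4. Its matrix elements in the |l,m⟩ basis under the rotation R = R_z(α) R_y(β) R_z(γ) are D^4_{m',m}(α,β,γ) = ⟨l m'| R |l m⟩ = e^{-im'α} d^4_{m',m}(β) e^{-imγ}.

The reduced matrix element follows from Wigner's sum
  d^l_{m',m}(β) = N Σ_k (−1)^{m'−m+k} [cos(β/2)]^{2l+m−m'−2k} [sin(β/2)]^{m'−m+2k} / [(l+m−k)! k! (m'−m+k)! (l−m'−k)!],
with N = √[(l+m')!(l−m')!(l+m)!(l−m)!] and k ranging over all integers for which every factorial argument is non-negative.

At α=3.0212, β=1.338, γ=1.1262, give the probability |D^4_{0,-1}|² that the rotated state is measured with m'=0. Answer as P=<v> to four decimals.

First d^4_{0,-1}(β=1.338), then the phase factors e^{-i(0)α} and e^{-i(-1)γ}:
Half-angle: c=0.784442, s=0.620202. N=√(24·24·6·120)=643.987578
The bounds max(0,m−m')=0 and min(l+m,l−m')=3 give 4 terms
  k=0: (−1)^1·643.9876/(144)·0.7844^7·0.6202^1 = -0.506961
  k=1: (−1)^2·643.9876/(24)·0.7844^5·0.6202^3 = +1.901386
  k=2: (−1)^3·643.9876/(24)·0.7844^3·0.6202^5 = -1.188542
  k=3: (−1)^4·643.9876/(144)·0.7844^1·0.6202^7 = +0.123825
d^4_{0,-1}(1.338) = -0.506961 +1.901386 -1.188542 +0.123825 = +0.329708
|D^4_{0,-1}|² = |d^4_{0,-1}(β)|² = (+0.329708)² = 0.108707 (the z-rotation phases have unit modulus)

P=0.1087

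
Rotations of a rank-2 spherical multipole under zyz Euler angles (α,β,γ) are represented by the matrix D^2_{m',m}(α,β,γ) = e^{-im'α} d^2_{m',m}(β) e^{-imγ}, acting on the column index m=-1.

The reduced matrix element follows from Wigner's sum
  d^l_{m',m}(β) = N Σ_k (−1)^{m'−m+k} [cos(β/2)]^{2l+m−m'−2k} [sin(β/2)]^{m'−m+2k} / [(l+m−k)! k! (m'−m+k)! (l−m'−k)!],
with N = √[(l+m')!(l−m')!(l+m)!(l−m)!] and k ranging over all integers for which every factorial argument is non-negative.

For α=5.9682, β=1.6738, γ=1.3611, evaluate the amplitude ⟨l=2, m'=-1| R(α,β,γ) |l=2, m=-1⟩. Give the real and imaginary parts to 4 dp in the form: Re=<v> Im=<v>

Split into d^2_{-1,-1}(β=1.6738) × two z-phases.
Half-angle: c=0.669768, s=0.742570. N=√(1·6·1·6)=6.000000
k: max(0,(-1)−(-1))=0 … min(2+(-1),2−(-1))=1
  k=0: (−1)^0·6.0000/(6)·0.6698^4·0.7426^0 = +0.201232
  k=1: (−1)^1·6.0000/(2)·0.6698^2·0.7426^2 = -0.742071
d^2_{-1,-1}(1.6738) = +0.201232 -0.742071 = -0.540839
Attach z-rotation phases: D = e^{-i(-1)(5.9682)}·(-0.540839)·e^{-i(-1)(1.3611)} = -0.270926-0.468087i

Re=-0.2709 Im=-0.4681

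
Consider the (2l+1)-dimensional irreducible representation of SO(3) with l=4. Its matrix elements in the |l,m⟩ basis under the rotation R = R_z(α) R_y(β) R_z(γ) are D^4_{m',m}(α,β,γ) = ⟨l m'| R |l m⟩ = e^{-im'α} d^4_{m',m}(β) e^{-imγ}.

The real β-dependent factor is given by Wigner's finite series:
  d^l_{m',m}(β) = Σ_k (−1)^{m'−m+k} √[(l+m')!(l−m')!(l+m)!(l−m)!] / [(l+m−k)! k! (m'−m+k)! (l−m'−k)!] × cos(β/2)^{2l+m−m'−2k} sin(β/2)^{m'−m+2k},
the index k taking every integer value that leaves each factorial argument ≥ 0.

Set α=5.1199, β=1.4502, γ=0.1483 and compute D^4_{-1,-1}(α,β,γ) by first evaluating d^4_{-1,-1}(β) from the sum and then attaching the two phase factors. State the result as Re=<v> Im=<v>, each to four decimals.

First d^4_{-1,-1}(β=1.4502), then the phase factors e^{-i(-1)α} and e^{-i(-1)γ}:
c=cos(1.4502/2)=0.748433, s=sin(1.4502/2)=0.663210; N=√[6·120·6·120]=720.000000
The bounds max(0,m−m')=0 and min(l+m,l−m')=3 give 4 terms
  k=0: (−1)^0·720.0000/(720)·0.7484^8·0.6632^0 = +0.098452
  k=1: (−1)^1·720.0000/(48)·0.7484^6·0.6632^2 = -1.159609
  k=2: (−1)^2·720.0000/(24)·0.7484^4·0.6632^4 = +1.821119
  k=3: (−1)^3·720.0000/(72)·0.7484^2·0.6632^6 = -0.476665
d^4_{-1,-1}(1.4502) = +0.098452 -1.159609 +1.821119 -0.476665 = +0.283296
Phases: e^{-i·(-1)·5.1199}=+0.396325-0.918110i, e^{-i·(-1)·0.1483}=+0.989024+0.147757i ⇒ D=+0.149476-0.240652i

Re=0.1495 Im=-0.2407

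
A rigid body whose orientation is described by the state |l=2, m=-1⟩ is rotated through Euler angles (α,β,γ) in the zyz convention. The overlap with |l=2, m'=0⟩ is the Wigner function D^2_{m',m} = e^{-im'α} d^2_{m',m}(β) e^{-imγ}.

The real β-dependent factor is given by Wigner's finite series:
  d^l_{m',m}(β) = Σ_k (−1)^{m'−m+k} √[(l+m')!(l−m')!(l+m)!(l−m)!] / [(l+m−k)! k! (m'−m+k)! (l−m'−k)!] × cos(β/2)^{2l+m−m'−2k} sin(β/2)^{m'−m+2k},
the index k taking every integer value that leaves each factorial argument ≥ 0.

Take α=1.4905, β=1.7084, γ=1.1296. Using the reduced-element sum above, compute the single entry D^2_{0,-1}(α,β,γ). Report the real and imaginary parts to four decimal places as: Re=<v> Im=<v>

Re=0.0711 Im=0.1505

First d^2_{0,-1}(β=1.7084), then the phase factors e^{-i(0)α} and e^{-i(-1)γ}:
Half-angle: c=0.656822, s=0.754046. N=√(2·2·1·6)=4.898979
k: max(0,(-1)−(0))=0 … min(2+(-1),2−(0))=1
  k=0: (−1)^1·4.8990/(2)·0.6568^3·0.7540^1 = -0.523379
  k=1: (−1)^2·4.8990/(2)·0.6568^1·0.7540^3 = +0.689789
d^2_{0,-1}(1.7084) = -0.523379 +0.689789 = +0.166410
D = (+1.000000+0.000000i)·(+0.166410)·(+0.427022+0.904241i) = +0.071061+0.150475i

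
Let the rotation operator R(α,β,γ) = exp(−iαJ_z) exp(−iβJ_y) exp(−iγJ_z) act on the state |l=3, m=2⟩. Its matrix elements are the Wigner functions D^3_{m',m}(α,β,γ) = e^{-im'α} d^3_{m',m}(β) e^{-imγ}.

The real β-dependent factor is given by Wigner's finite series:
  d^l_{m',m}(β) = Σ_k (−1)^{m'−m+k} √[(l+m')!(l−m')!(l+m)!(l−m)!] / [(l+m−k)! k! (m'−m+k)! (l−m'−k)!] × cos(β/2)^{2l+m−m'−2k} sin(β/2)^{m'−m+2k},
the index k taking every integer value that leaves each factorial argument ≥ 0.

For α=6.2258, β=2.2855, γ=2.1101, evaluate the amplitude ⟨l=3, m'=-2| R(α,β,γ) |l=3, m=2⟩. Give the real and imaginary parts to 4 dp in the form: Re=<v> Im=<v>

D^3_{-2,2}(6.2258,2.2855,2.1101) = e^{-i·-2·6.2258}·d^3_{-2,2}(2.2855)·e^{-i·2·2.1101}. Compute d first:
Half-angle: c=0.415094, s=0.909778. N=√(1·120·120·1)=120.000000
Admissible k: 4..5 (factorial args all ≥0)
  k=4: (−1)^0·120.0000/(24)·0.4151^2·0.9098^4 = +0.590209
  k=5: (−1)^1·120.0000/(120)·0.4151^0·0.9098^6 = -0.567040
d^3_{-2,2}(2.2855) = +0.590209 -0.567040 = +0.023169
D = (+0.993421-0.114519i)·(+0.023169)·(-0.472556+0.881301i) = -0.008538+0.021538i

Re=-0.0085 Im=0.0215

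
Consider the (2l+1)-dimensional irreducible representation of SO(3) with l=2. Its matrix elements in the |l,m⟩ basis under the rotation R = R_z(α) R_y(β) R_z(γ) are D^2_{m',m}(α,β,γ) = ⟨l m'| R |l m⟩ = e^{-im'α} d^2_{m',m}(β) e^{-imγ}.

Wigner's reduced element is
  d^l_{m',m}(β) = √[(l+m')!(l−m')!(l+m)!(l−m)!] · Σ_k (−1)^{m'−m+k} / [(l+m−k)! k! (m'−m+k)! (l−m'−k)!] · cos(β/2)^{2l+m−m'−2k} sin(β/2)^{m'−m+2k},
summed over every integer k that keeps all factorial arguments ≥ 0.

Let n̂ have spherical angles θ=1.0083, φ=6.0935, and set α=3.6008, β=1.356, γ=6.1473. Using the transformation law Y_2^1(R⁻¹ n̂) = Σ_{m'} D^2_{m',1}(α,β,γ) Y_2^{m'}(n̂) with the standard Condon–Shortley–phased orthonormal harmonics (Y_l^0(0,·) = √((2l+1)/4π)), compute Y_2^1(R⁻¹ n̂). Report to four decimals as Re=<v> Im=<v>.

Re=-0.3064 Im=0.1753

Need the full column D^2_{m',1} for m'=−2..2 at α=3.6008, β=1.356, γ=6.1473.
cos(β/2)=0.778829, sin(β/2)=0.627237
d^2_{-2,1}: single k=3 term ⇒ +0.384385;  D = +0.189823+0.334244i
d^2_{-1,1}: k∈[2..3] ⇒ +0.715926 -0.154784 = +0.561142;  D = -0.464680-0.314568i
d^2_{0,1}: k∈[1..2] ⇒ +0.725827 -0.470773 = +0.255053;  D = +0.252702+0.034551i
d^2_{1,1}: k∈[0..1] ⇒ +0.367932 -0.715926 = -0.347994;  D = +0.329962-0.110564i
d^2_{2,1}: single k=0 term ⇒ -0.592635;  D = -0.420257+0.417852i
Y_2^{m'}(θ=1.0083,φ=6.0935) and Σ D·Y over m':
  (+0.1898+0.3342i)·(+0.2568+0.1024i)  (-0.4647-0.3146i)·(+0.3423+0.0657i)  (+0.2527+0.0346i)·(-0.0463+0.0000i)  (+0.3300-0.1106i)·(-0.3423+0.0657i)  (-0.4203+0.4179i)·(+0.2568-0.1024i)
Y_2^1(R⁻¹ n̂) = -0.306351+0.175284i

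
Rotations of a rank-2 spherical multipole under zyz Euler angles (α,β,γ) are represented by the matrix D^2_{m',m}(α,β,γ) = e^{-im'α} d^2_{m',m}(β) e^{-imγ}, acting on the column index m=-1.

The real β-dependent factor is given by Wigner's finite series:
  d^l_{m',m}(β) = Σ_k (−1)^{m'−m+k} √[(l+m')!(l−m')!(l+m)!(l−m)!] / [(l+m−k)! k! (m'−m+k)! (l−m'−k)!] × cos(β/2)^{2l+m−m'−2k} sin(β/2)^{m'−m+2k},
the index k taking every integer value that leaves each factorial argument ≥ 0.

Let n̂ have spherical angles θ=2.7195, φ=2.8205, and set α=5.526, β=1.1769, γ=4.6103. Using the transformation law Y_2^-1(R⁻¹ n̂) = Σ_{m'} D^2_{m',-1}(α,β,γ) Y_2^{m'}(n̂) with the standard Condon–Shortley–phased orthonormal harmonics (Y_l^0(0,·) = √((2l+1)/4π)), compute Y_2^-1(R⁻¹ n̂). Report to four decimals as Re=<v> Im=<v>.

Re=-0.0540 Im=0.3822

Need the full column D^2_{m',-1} for m'=−2..2 at α=5.526, β=1.1769, γ=4.6103.
cos(β/2)=0.831802, sin(β/2)=0.555072
d^2_{-2,-1}: single k=1 term ⇒ +0.638910;  D = -0.638244+0.029165i
d^2_{-1,-1}: k∈[0..1] ⇒ +0.478718 -0.639529 = -0.160811;  D = +0.121793+0.105008i
d^2_{0,-1}: k∈[0..1] ⇒ -0.782502 +0.348453 = -0.434048;  D = +0.044235+0.431788i
d^2_{1,-1}: k∈[0..1] ⇒ +0.639529 -0.094929 = +0.544600;  D = +0.331790-0.431862i
d^2_{2,-1}: single k=0 term ⇒ -0.284511;  D = -0.280944+0.044911i
Y_2^{m'}(θ=2.7195,φ=2.8205) and Σ D·Y over m':
  (-0.6382+0.0292i)·(+0.0519+0.0388i)  (+0.1218+0.1050i)·(+0.2740+0.0911i)  (+0.0442+0.4318i)·(+0.4720+0.0000i)  (+0.3318-0.4319i)·(-0.2740+0.0911i)  (-0.2809+0.0449i)·(+0.0519-0.0388i)
Y_2^-1(R⁻¹ n̂) = -0.053976+0.382180i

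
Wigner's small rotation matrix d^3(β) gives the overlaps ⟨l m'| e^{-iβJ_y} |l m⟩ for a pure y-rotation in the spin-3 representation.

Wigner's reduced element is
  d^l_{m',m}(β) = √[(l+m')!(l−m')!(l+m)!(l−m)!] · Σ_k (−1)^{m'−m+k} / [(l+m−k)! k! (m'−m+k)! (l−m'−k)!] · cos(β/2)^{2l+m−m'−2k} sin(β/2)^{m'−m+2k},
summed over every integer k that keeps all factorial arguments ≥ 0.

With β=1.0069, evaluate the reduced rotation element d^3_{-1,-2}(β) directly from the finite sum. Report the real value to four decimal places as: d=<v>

d=-0.3094

d^3_{-1,-2}(β=1.0069) via Wigner's sum:
Half-angle: c=0.875923, s=0.482450. N=√(2·24·1·120)=75.894664
k: max(0,(-2)−(-1))=0 … min(3+(-2),3−(-1))=1
  k=0: (−1)^1·75.8947/(24)·0.8759^5·0.4825^1 = -0.786653
  k=1: (−1)^2·75.8947/(12)·0.8759^3·0.4825^3 = +0.477294
d^3_{-1,-2}(1.0069) = -0.786653 +0.477294 = -0.309359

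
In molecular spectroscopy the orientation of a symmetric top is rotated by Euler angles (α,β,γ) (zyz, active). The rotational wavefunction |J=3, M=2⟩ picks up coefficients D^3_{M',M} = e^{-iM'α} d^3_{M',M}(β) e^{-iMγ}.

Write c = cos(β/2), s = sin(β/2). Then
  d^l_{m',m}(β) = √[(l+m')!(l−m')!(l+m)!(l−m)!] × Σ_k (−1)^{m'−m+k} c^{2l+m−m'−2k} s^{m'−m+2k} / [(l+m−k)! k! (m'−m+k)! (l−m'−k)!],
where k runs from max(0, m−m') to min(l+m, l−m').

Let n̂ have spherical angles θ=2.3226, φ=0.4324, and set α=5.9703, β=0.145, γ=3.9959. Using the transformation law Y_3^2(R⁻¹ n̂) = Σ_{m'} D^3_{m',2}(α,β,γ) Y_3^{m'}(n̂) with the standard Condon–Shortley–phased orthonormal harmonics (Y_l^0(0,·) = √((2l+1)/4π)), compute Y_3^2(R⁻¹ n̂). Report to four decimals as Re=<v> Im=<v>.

Need the full column D^3_{m',2} for m'=−3..3 at α=5.9703, β=0.145, γ=3.9959.
cos(β/2)=0.997373, sin(β/2)=0.072437
d^3_{-3,2}: single k=5 term ⇒ +0.000005;  D = -0.000004-0.000002i
d^3_{-2,2}: k∈[4..5] ⇒ +0.000137 -0.000000 = +0.000137;  D = -0.000095-0.000099i
d^3_{-1,2}: k∈[3..4] ⇒ +0.002385 -0.000006 = +0.002379;  D = -0.001036-0.002141i
d^3_{0,2}: k∈[2..3] ⇒ +0.028438 -0.000150 = +0.028288;  D = -0.003886-0.028020i
d^3_{1,2}: k∈[1..2] ⇒ +0.226071 -0.002385 = +0.223686;  D = +0.038960-0.220267i
d^3_{2,2}: k∈[0..1] ⇒ +0.984341 -0.025961 = +0.958381;  D = +0.449306-0.846533i
d^3_{3,2}: single k=0 term ⇒ -0.175114;  D = -0.125721+0.121898i
Y_3^{m'}(θ=2.3226,φ=0.4324) and Σ D·Y over m':
  (-0.0000-0.0000i)·(+0.0439-0.1566i)  (-0.0001-0.0001i)·(-0.2416+0.2834i)  (-0.0010-0.0021i)·(+0.2855-0.1318i)  (-0.0039-0.0280i)·(+0.1702+0.0000i)  (+0.0390-0.2203i)·(-0.2855-0.1318i)  (+0.4493-0.8465i)·(-0.2416-0.2834i)  (-0.1257+0.1219i)·(-0.0439-0.1566i)
Y_3^2(R⁻¹ n̂) = -0.365199+0.144050i

Re=-0.3652 Im=0.1440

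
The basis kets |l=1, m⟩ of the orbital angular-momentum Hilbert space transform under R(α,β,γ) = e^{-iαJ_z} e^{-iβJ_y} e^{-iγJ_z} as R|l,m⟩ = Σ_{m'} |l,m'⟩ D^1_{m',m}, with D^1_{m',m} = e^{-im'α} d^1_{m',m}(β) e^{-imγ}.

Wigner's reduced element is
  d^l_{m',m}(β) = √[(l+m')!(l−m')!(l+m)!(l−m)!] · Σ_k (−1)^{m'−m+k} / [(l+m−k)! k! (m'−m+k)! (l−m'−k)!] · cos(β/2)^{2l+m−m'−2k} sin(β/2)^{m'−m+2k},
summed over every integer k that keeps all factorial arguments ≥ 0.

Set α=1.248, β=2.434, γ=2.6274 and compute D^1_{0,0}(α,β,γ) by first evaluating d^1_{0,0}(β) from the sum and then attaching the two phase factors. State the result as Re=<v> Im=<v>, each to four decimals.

Re=-0.7599 Im=0.0000

First d^1_{0,0}(β=2.434), then the phase factors e^{-i(0)α} and e^{-i(0)γ}:
c=cos(2.434/2)=0.346461, s=sin(2.434/2)=0.938064; N=√[1·1·1·1]=1.000000
k∈{0,1} keeps every argument non-negative
  k=0: (−1)^0·1.0000/(1)·0.3465^2·0.9381^0 = +0.120036
  k=1: (−1)^1·1.0000/(1)·0.3465^0·0.9381^2 = -0.879964
d^1_{0,0}(2.434) = +0.120036 -0.879964 = -0.759929
Phases: e^{-i·(0)·1.248}=+1.000000+0.000000i, e^{-i·(0)·2.6274}=+1.000000+0.000000i ⇒ D=-0.759929+0.000000i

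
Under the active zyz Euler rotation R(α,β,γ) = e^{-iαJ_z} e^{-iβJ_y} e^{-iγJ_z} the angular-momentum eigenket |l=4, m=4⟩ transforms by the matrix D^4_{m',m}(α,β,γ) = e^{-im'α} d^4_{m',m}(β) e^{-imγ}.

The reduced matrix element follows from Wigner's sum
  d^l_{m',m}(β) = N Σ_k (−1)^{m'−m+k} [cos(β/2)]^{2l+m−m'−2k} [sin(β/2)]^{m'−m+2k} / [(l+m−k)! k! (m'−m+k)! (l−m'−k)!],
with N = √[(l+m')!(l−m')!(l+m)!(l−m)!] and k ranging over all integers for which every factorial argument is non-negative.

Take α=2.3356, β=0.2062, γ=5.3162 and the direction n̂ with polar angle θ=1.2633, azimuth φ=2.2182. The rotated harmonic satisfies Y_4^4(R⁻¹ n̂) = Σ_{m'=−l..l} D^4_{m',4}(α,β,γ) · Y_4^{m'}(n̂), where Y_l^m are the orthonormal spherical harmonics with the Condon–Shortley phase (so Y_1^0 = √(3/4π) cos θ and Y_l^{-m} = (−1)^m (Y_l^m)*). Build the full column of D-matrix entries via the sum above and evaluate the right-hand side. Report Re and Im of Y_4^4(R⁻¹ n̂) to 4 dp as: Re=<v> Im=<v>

Need the full column D^4_{m',4} for m'=−4..4 at α=2.3356, β=0.2062, γ=5.3162.
cos(β/2)=0.994690, sin(β/2)=0.102917
d^4_{-4,4}: single k=8 term ⇒ +0.000000;  D = +0.000000+0.000000i
d^4_{-3,4}: single k=7 term ⇒ +0.000000;  D = -0.000000-0.000000i
d^4_{-2,4}: single k=6 term ⇒ +0.000006;  D = -0.000004+0.000005i
d^4_{-1,4}: single k=5 term ⇒ +0.000085;  D = +0.000085-0.000007i
d^4_{0,4}: single k=4 term ⇒ +0.000919;  D = -0.000687-0.000610i
d^4_{1,4}: single k=3 term ⇒ +0.007943;  D = +0.000305+0.007937i
d^4_{2,4}: single k=2 term ⇒ +0.054285;  D = +0.037694-0.039065i
d^4_{3,4}: single k=1 term ⇒ +0.280445;  D = -0.280444-0.000767i
d^4_{4,4}: single k=0 term ⇒ +0.958300;  D = +0.661630+0.693243i
Y_4^{m'}(θ=1.2633,φ=2.2182) and Σ D·Y over m':
  (+0.0000+0.0000i)·(-0.3109-0.1915i)  (-0.0000-0.0000i)·(+0.3056-0.1190i)  (-0.0000+0.0000i)·(+0.0297-0.1049i)  (+0.0001-0.0000i)·(+0.1941+0.2568i)  (-0.0007-0.0006i)·(+0.0577+0.0000i)  (+0.0003+0.0079i)·(-0.1941+0.2568i)  (+0.0377-0.0391i)·(+0.0297+0.1049i)  (-0.2804-0.0008i)·(-0.3056-0.1190i)  (+0.6616+0.6932i)·(-0.3109+0.1915i)
Y_4^4(R⁻¹ n̂) = -0.249746-0.053927i

Re=-0.2497 Im=-0.0539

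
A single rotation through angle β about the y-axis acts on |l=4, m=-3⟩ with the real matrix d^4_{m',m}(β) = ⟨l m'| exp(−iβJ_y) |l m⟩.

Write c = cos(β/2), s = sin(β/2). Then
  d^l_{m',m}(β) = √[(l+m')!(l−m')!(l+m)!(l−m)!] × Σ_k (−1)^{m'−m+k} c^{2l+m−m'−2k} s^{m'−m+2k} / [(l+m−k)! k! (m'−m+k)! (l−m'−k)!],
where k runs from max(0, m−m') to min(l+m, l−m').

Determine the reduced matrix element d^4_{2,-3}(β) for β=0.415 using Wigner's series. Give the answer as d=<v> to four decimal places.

d=-0.0038

d^4_{2,-3}(β=0.415) via Wigner's sum:
Half-angle: c=0.978549, s=0.206014. N=√(720·2·1·5040)=2693.993318
k∈{0,1} keeps every argument non-negative
  k=0: (−1)^5·2693.9933/(240)·0.9785^3·0.2060^5 = -0.003903
  k=1: (−1)^6·2693.9933/(720)·0.9785^1·0.2060^7 = +0.000058
d^4_{2,-3}(0.415) = -0.003903 +0.000058 = -0.003846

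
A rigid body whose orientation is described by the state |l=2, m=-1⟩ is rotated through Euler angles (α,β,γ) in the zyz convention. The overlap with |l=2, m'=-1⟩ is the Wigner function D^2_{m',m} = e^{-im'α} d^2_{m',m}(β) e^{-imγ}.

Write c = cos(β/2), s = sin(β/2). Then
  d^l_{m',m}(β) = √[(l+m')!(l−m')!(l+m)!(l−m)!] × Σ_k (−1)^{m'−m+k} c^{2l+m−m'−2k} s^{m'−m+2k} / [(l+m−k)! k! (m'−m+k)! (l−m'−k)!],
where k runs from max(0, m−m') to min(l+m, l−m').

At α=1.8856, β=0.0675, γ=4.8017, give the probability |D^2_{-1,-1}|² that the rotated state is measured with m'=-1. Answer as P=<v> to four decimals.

P=0.9887

Split into d^2_{-1,-1}(β=0.0675) × two z-phases.
c=cos(0.0675/2)=0.999431, s=sin(0.0675/2)=0.033744; N=√[1·6·1·6]=6.000000
k: max(0,(-1)−(-1))=0 … min(2+(-1),2−(-1))=1
  k=0: (−1)^0·6.0000/(6)·0.9994^4·0.0337^0 = +0.997724
  k=1: (−1)^1·6.0000/(2)·0.9994^2·0.0337^2 = -0.003412
d^2_{-1,-1}(0.0675) = +0.997724 -0.003412 = +0.994312
|D^2_{-1,-1}|² = |d^2_{-1,-1}(β)|² = (+0.994312)² = 0.988656 (the z-rotation phases have unit modulus)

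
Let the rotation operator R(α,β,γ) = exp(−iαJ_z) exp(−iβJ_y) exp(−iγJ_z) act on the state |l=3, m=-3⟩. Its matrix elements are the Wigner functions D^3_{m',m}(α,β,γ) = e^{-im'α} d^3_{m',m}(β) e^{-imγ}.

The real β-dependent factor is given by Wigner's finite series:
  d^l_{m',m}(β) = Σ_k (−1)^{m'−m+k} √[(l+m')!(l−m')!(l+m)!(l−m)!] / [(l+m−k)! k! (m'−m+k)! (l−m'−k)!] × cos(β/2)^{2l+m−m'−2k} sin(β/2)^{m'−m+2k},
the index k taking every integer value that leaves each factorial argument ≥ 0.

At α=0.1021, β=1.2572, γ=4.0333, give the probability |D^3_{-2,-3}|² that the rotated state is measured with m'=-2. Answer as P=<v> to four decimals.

P=0.2487

Split into d^3_{-2,-3}(β=1.2572) × two z-phases.
Half-angle: c=0.808852, s=0.588013. N=√(1·120·1·720)=293.938769
Admissible k: 0..0 (factorial args all ≥0)
  k=0: (−1)^1·293.9388/(120)·0.8089^5·0.5880^1 = -0.498662
d^3_{-2,-3}(1.2572) = -0.498662
|D^3_{-2,-3}|² = |d^3_{-2,-3}(β)|² = (-0.498662)² = 0.248664 (the z-rotation phases have unit modulus)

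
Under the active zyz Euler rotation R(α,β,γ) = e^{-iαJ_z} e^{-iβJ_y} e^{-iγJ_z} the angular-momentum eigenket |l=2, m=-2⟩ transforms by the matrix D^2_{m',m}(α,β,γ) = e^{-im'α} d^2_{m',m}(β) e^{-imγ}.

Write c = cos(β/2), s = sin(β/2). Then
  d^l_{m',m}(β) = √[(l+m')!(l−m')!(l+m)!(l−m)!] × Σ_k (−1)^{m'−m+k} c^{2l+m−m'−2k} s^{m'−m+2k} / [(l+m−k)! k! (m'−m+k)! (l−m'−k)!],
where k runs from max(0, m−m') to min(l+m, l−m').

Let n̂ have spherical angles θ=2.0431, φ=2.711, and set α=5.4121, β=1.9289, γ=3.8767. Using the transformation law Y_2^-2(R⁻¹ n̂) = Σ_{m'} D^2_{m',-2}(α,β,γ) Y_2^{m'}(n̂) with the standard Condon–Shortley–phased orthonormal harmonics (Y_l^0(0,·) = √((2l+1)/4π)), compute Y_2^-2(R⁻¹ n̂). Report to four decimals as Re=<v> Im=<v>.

Need the full column D^2_{m',-2} for m'=−2..2 at α=5.4121, β=1.9289, γ=3.8767.
cos(β/2)=0.569869, sin(β/2)=0.821736
d^2_{-2,-2}: single k=0 term ⇒ +0.105463;  D = +0.101587-0.028329i
d^2_{-1,-2}: single k=0 term ⇒ -0.304149;  D = -0.251175-0.171517i
d^2_{0,-2}: single k=0 term ⇒ +0.537143;  D = +0.053936+0.534428i
d^2_{1,-2}: single k=0 term ⇒ -0.632414;  D = +0.440474-0.453795i
d^2_{2,-2}: single k=0 term ⇒ +0.455962;  D = -0.454820-0.032252i
Y_2^{m'}(θ=2.0431,φ=2.711) and Σ D·Y over m':
  (+0.1016-0.0283i)·(+0.1996+0.2324i)  (-0.2512-0.1715i)·(+0.2844+0.1306i)  (+0.0539+0.5344i)·(-0.1196+0.0000i)  (+0.4405-0.4538i)·(-0.2844+0.1306i)  (-0.4548-0.0323i)·(+0.1996-0.2324i)
Y_2^-2(R⁻¹ n̂) = -0.192883+0.158327i

Re=-0.1929 Im=0.1583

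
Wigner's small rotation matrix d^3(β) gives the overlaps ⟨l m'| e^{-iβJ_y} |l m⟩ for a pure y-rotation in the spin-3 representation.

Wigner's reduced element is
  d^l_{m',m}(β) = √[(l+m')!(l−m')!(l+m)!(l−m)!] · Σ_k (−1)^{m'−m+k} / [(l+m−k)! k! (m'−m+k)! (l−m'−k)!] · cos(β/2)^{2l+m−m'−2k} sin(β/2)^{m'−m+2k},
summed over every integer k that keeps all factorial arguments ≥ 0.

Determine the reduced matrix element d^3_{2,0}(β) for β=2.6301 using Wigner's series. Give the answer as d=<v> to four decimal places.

d^3_{2,0}(β=2.6301) via Wigner's sum:
Half-angle: c=0.252968, s=0.967475. N=√(120·1·6·6)=65.726707
k∈{0,1} keeps every argument non-negative
  k=0: (−1)^2·65.7267/(12)·0.2530^4·0.9675^2 = +0.020994
  k=1: (−1)^3·65.7267/(12)·0.2530^2·0.9675^4 = -0.307078
d^3_{2,0}(2.6301) = +0.020994 -0.307078 = -0.286084

d=-0.2861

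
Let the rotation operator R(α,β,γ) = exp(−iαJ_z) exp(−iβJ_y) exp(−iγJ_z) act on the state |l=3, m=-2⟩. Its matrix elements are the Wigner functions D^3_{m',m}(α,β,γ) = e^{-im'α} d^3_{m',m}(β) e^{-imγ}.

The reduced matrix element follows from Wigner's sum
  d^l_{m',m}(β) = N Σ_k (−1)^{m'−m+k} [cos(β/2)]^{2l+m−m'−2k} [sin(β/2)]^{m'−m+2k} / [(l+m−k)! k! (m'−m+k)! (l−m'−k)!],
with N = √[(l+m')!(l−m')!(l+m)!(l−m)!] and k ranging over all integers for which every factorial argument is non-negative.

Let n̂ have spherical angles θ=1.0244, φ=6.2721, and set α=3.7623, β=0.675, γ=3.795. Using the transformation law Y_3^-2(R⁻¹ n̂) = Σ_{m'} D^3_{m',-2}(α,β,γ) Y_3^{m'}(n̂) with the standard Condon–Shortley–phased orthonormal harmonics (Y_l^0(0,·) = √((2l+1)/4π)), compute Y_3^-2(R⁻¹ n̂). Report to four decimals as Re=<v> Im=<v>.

Need the full column D^3_{m',-2} for m'=−3..3 at α=3.7623, β=0.675, γ=3.795.
cos(β/2)=0.943585, sin(β/2)=0.331129
d^3_{-3,-2}: single k=1 term ⇒ +0.606707;  D = +0.606480+0.016588i
d^3_{-2,-2}: k∈[0..1] ⇒ +0.705809 -0.434600 = +0.271209;  D = -0.224850+0.151647i
d^3_{-1,-2}: k∈[0..1] ⇒ -0.783256 +0.192915 = -0.590341;  D = -0.206152+0.553176i
d^3_{0,-2}: k∈[0..1] ⇒ +0.476081 -0.058629 = +0.417451;  D = +0.108924+0.402990i
d^3_{1,-2}: k∈[0..1] ⇒ -0.192915 +0.011879 = -0.181036;  D = +0.140071+0.114692i
d^3_{2,-2}: k∈[0..1] ⇒ +0.053521 -0.001318 = +0.052203;  D = +0.052091+0.003412i
d^3_{3,-2}: single k=0 term ⇒ -0.009201;  D = +0.007819-0.004851i
Y_3^{m'}(θ=1.0244,φ=6.2721) and Σ D·Y over m':
  (+0.6065+0.0166i)·(+0.2601+0.0087i)  (-0.2249+0.1516i)·(+0.3876+0.0086i)  (-0.2062+0.5532i)·(+0.0966+0.0011i)  (+0.1089+0.4030i)·(-0.3199+0.0000i)  (+0.1401+0.1147i)·(-0.0966+0.0011i)  (+0.0521+0.0034i)·(+0.3876-0.0086i)  (+0.0078-0.0049i)·(-0.2601+0.0087i)
Y_3^-2(R⁻¹ n̂) = +0.018351-0.018029i

Re=0.0184 Im=-0.0180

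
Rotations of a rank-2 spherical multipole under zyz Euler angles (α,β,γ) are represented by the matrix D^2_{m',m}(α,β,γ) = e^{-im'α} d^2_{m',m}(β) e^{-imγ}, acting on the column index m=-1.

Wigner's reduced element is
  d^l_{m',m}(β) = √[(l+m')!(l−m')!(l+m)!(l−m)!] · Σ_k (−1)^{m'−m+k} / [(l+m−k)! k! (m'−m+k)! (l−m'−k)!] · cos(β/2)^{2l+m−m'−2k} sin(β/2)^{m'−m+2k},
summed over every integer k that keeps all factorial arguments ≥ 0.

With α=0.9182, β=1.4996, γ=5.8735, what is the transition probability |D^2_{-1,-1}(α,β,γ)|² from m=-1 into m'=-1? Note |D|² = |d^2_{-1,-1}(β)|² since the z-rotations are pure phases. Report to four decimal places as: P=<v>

D^2_{-1,-1}(0.9182,1.4996,5.8735) = e^{-i·-1·0.9182}·d^2_{-1,-1}(1.4996)·e^{-i·-1·5.8735}. Compute d first:
With c≡cos(β/2)=0.731825 and s≡sin(β/2)=0.681492, N=[1·6·1·6]^{1/2}=6.000000
The bounds max(0,m−m')=0 and min(l+m,l−m')=1 give 2 terms
  k=0: (−1)^0·6.0000/(6)·0.7318^4·0.6815^0 = +0.286833
  k=1: (−1)^1·6.0000/(2)·0.7318^2·0.6815^2 = -0.746205
d^2_{-1,-1}(1.4996) = +0.286833 -0.746205 = -0.459372
|D^2_{-1,-1}|² = |d^2_{-1,-1}(β)|² = (-0.459372)² = 0.211022 (the z-rotation phases have unit modulus)

P=0.2110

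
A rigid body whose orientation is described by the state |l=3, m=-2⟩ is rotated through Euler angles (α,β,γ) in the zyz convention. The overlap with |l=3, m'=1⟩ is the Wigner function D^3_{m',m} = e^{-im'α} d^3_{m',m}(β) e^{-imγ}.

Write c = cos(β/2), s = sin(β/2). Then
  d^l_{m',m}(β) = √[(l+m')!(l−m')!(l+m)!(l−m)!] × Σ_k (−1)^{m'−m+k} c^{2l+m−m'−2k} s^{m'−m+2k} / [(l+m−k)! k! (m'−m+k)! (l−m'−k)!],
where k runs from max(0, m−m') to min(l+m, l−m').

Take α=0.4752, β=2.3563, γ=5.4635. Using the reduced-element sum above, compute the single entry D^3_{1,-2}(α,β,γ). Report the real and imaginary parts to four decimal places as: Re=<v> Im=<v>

D^3_{1,-2}(0.4752,2.3563,5.4635) = e^{-i·1·0.4752}·d^3_{1,-2}(2.3563)·e^{-i·-2·5.4635}. Compute d first:
c=cos(2.3563/2)=0.382635, s=sin(2.3563/2)=0.923900; N=√[24·2·1·120]=75.894664
k∈{0,1} keeps every argument non-negative
  k=0: (−1)^3·75.8947/(12)·0.3826^3·0.9239^3 = -0.279420
  k=1: (−1)^4·75.8947/(24)·0.3826^1·0.9239^5 = +0.814533
d^3_{1,-2}(2.3563) = -0.279420 +0.814533 = +0.535113
Phases: e^{-i·(1)·0.4752}=+0.889201-0.457516i, e^{-i·(-2)·5.4635}=-0.068521-0.997650i ⇒ D=-0.276851-0.457929i

Re=-0.2769 Im=-0.4579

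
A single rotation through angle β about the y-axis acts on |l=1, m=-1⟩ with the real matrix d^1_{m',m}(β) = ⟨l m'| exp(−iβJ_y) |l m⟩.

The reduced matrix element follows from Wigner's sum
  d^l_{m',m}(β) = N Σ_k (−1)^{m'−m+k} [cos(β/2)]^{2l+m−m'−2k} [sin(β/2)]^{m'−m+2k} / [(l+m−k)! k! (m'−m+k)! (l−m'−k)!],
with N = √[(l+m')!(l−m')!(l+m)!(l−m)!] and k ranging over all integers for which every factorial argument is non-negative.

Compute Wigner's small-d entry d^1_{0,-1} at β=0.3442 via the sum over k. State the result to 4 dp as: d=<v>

d^1_{0,-1}(β=0.3442) via Wigner's sum:
c=cos(0.3442/2)=0.985227, s=sin(0.3442/2)=0.171252; N=√[1·1·1·2]=1.414214
Admissible k: 0..0 (factorial args all ≥0)
  k=0: (−1)^1·1.4142/(1)·0.9852^1·0.1713^1 = -0.238609
d^1_{0,-1}(0.3442) = -0.238609

d=-0.2386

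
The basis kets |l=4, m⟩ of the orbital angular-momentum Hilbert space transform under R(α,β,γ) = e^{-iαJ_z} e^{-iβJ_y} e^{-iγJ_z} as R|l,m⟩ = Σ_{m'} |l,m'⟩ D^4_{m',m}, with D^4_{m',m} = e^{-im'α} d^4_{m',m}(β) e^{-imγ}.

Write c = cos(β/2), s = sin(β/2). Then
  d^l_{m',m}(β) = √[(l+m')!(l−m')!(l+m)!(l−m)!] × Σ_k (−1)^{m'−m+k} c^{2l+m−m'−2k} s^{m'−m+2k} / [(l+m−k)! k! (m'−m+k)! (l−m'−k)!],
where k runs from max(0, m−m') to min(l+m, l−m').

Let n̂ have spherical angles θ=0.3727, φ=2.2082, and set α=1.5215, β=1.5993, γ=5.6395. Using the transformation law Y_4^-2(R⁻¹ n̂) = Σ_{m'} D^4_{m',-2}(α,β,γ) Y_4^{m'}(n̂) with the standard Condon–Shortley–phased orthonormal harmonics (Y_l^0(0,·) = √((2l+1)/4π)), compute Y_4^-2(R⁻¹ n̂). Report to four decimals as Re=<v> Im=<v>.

Re=-0.1181 Im=0.1229

Need the full column D^4_{m',-2} for m'=−4..4 at α=1.5215, β=1.5993, γ=5.6395.
cos(β/2)=0.696958, sin(β/2)=0.717112
d^4_{-4,-2}: single k=2 term ⇒ +0.311883;  D = +0.026864-0.310724i
d^4_{-3,-2}: k∈[1..2] ⇒ +0.214337 -0.680736 = -0.466400;  D = +0.462122+0.063021i
d^4_{-2,-2}: k∈[0..2] ⇒ +0.055674 -0.707285 +0.935978 = +0.284367;  D = -0.052262+0.279523i
d^4_{-1,-2}: k∈[0..2] ⇒ -0.243035 +1.286470 -0.907967 = +0.135469;  D = +0.131773+0.031428i
d^4_{0,-2}: k∈[0..2] ⇒ +0.559157 -1.578571 +0.626696 = -0.392718;  D = -0.109822+0.377050i
d^4_{1,-2}: k∈[0..2] ⇒ -0.857647 +1.361950 -0.288372 = +0.215931;  D = -0.204089-0.070527i
d^4_{2,-2}: k∈[0..2] ⇒ +0.935978 -0.792715 +0.069935 = +0.213199;  D = -0.079479+0.197830i
d^4_{3,-2}: k∈[0..1] ⇒ -0.720676 +0.254320 = -0.466356;  D = -0.423646-0.194967i
d^4_{4,-2}: single k=0 term ⇒ +0.349554;  D = +0.161606-0.309954i
Y_4^{m'}(θ=0.3727,φ=2.2082) and Σ D·Y over m':
  (+0.0269-0.3107i)·(-0.0065-0.0043i)  (+0.4621+0.0630i)·(+0.0530-0.0188i)  (-0.0523+0.2795i)·(-0.0656+0.2152i)  (+0.1318+0.0314i)·(-0.2933-0.3961i)  (-0.1098+0.3770i)·(+0.3503+0.0000i)  (-0.2041-0.0705i)·(+0.2933-0.3961i)  (-0.0795+0.1978i)·(-0.0656-0.2152i)  (-0.4236-0.1950i)·(-0.0530-0.0188i)  (+0.1616-0.3100i)·(-0.0065+0.0043i)
Y_4^-2(R⁻¹ n̂) = -0.118132+0.122912i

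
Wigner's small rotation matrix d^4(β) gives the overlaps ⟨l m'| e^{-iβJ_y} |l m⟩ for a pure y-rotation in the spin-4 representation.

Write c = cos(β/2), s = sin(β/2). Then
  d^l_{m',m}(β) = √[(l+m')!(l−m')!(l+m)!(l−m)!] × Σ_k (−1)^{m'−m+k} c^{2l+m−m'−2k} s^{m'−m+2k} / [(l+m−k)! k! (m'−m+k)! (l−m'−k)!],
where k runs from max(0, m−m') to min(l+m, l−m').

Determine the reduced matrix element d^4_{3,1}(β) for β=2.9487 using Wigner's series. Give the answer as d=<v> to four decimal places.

d=-0.0011

d^4_{3,1}(β=2.9487) via Wigner's sum:
Half-angle: c=0.096297, s=0.995353. N=√(5040·1·120·6)=1904.940944
Admissible k: 0..1 (factorial args all ≥0)
  k=0: (−1)^2·1904.9409/(240)·0.0963^6·0.9954^2 = +0.000006
  k=1: (−1)^3·1904.9409/(144)·0.0963^4·0.9954^4 = -0.001117
d^4_{3,1}(2.9487) = +0.000006 -0.001117 = -0.001110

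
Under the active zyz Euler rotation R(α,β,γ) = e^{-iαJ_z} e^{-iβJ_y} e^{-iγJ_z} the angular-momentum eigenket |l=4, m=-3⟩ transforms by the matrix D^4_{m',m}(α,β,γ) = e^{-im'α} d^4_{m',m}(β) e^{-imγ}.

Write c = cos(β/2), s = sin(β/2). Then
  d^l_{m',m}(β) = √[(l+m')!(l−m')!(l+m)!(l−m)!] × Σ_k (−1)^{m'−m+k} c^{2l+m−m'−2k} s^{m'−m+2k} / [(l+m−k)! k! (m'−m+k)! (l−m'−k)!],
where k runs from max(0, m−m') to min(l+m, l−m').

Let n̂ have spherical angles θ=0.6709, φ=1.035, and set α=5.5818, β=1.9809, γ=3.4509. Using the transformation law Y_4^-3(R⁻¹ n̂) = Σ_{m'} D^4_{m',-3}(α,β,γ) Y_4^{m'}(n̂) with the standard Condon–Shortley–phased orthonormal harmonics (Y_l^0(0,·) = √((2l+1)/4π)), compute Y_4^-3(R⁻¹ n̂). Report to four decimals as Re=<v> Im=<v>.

Re=0.3880 Im=-0.0026

Need the full column D^4_{m',-3} for m'=−4..4 at α=5.5818, β=1.9809, γ=3.4509.
cos(β/2)=0.548314, sin(β/2)=0.836273
d^4_{-4,-3}: single k=1 term ⇒ +0.035245;  D = +0.010645+0.033599i
d^4_{-3,-3}: k∈[0..1] ⇒ +0.008170 -0.133036 = -0.124865;  D = +0.047999-0.115271i
d^4_{-2,-3}: k∈[0..1] ⇒ -0.046625 +0.325368 = +0.278743;  D = -0.247903+0.127442i
d^4_{-1,-3}: k∈[0..1] ⇒ +0.150848 -0.584826 = -0.433978;  D = +0.422890+0.097473i
d^4_{0,-3}: k∈[0..1] ⇒ -0.342968 +0.797794 = +0.454827;  D = -0.272668-0.364032i
d^4_{1,-3}: k∈[0..1] ⇒ +0.584826 -0.816237 = -0.231410;  D = -0.013532+0.231014i
d^4_{2,-3}: k∈[0..1] ⇒ -0.756854 +0.586852 = -0.170002;  D = -0.117105+0.123236i
d^4_{3,-3}: k∈[0..1] ⇒ +0.719853 -0.239212 = +0.480641;  D = +0.477761-0.052532i
d^4_{4,-3}: single k=0 term ⇒ -0.443619;  D = -0.368158-0.247501i
Y_4^{m'}(θ=0.6709,φ=1.035) and Σ D·Y over m':
  (+0.0106+0.0336i)·(-0.0358+0.0556i)  (+0.0480-0.1153i)·(-0.2354-0.0086i)  (-0.2479+0.1274i)·(-0.2039-0.3740i)  (+0.4229+0.0975i)·(+0.1522-0.2564i)  (-0.2727-0.3640i)·(-0.2361+0.0000i)  (-0.0135+0.2310i)·(-0.1522-0.2564i)  (-0.1171+0.1232i)·(-0.2039+0.3740i)  (+0.4778-0.0525i)·(+0.2354-0.0086i)  (-0.3682-0.2475i)·(-0.0358-0.0556i)
Y_4^-3(R⁻¹ n̂) = +0.387955-0.002615i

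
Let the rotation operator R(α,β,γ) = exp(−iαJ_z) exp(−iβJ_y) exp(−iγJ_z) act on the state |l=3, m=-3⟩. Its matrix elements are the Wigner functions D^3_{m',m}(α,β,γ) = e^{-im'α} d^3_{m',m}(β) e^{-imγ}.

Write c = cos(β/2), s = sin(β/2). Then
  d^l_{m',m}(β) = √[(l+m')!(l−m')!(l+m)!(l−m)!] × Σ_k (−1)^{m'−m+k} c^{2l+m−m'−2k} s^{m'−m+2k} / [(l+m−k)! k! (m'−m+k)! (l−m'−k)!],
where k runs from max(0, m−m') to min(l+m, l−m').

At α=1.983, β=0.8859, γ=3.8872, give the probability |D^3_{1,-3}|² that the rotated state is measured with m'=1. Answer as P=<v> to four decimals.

P=0.0114

D^3_{1,-3}(1.983,0.8859,3.8872) = e^{-i·1·1.983}·d^3_{1,-3}(0.8859)·e^{-i·-3·3.8872}. Compute d first:
With c≡cos(β/2)=0.903491 and s≡sin(β/2)=0.428607, N=[24·2·1·720]^{1/2}=185.903201
Admissible k: 0..0 (factorial args all ≥0)
  k=0: (−1)^4·185.9032/(48)·0.9035^2·0.4286^4 = +0.106691
d^3_{1,-3}(0.8859) = +0.106691
|D^3_{1,-3}|² = |d^3_{1,-3}(β)|² = (+0.106691)² = 0.011383 (the z-rotation phases have unit modulus)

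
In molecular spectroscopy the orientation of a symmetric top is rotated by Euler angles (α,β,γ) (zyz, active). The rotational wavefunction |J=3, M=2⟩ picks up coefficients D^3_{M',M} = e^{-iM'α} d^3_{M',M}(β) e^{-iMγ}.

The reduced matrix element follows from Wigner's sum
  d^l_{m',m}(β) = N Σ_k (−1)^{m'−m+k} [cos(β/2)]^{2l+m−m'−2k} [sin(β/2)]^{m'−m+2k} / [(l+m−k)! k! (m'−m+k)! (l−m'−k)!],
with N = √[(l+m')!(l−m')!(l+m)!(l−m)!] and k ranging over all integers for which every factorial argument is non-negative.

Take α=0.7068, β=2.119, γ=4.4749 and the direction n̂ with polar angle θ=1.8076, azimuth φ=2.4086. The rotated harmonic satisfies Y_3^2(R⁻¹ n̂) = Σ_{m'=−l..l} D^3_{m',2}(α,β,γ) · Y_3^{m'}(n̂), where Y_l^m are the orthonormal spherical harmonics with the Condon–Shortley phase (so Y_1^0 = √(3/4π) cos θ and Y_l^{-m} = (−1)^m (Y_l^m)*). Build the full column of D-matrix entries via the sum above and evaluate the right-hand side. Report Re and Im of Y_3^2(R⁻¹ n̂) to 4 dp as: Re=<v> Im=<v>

Re=0.0142 Im=-0.0009

Need the full column D^3_{m',2} for m'=−3..3 at α=0.7068, β=2.119, γ=4.4749.
cos(β/2)=0.489308, sin(β/2)=0.872111
d^3_{-3,2}: single k=5 term ⇒ +0.604668;  D = +0.516687-0.314099i
d^3_{-2,2}: k∈[4..5] ⇒ +0.692503 -0.439977 = +0.252526;  D = +0.078904-0.239882i
d^3_{-1,2}: k∈[3..4] ⇒ +0.491465 -0.780623 = -0.289158;  D = +0.109672+0.267552i
d^3_{0,2}: k∈[2..3] ⇒ +0.238800 -0.758599 = -0.519800;  D = +0.462259+0.237714i
d^3_{1,2}: k∈[1..2] ⇒ +0.077354 -0.491465 = -0.414111;  D = +0.403033-0.095142i
d^3_{2,2}: k∈[0..1] ⇒ +0.013724 -0.217993 = -0.204269;  D = +0.120703-0.164793i
d^3_{3,2}: single k=0 term ⇒ -0.059918;  D = -0.004467-0.059752i
Y_3^{m'}(θ=1.8076,φ=2.4086) and Σ D·Y over m':
  (+0.5167-0.3141i)·(+0.2252-0.3101i)  (+0.0789-0.2399i)·(-0.0237-0.2253i)  (+0.1097+0.2676i)·(+0.1692+0.1524i)  (+0.4623+0.2377i)·(+0.2385+0.0000i)  (+0.4030-0.0951i)·(-0.1692+0.1524i)  (+0.1207-0.1648i)·(-0.0237+0.2253i)  (-0.0045-0.0598i)·(-0.2252-0.3101i)
Y_3^2(R⁻¹ n̂) = +0.014159-0.000913i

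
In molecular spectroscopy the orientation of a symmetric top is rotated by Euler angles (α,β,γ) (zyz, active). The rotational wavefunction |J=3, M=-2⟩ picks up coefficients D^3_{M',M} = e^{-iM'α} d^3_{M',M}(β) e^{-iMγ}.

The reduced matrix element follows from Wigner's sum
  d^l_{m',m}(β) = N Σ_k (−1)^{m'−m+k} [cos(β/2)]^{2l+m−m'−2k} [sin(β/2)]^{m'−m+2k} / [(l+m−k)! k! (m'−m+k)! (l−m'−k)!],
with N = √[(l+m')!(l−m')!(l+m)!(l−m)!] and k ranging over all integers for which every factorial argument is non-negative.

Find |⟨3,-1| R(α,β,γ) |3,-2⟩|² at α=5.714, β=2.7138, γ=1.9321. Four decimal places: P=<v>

P=0.0030

Split into d^3_{-1,-2}(β=2.7138) × two z-phases.
c=cos(2.7138/2)=0.212269, s=sin(2.7138/2)=0.977211; N=√[2·24·1·120]=75.894664
k: max(0,(-2)−(-1))=0 … min(3+(-2),3−(-1))=1
  k=0: (−1)^1·75.8947/(24)·0.2123^5·0.9772^1 = -0.001332
  k=1: (−1)^2·75.8947/(12)·0.2123^3·0.9772^3 = +0.056449
d^3_{-1,-2}(2.7138) = -0.001332 +0.056449 = +0.055117
|D^3_{-1,-2}|² = |d^3_{-1,-2}(β)|² = (+0.055117)² = 0.003038 (the z-rotation phases have unit modulus)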